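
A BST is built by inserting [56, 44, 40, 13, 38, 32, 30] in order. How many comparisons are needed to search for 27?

Search path for 27: 56 -> 44 -> 40 -> 13 -> 38 -> 32 -> 30
Found: False
Comparisons: 7


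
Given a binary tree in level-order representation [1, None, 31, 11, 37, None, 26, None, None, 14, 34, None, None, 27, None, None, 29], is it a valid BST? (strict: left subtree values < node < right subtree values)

Level-order array: [1, None, 31, 11, 37, None, 26, None, None, 14, 34, None, None, 27, None, None, 29]
Validate using subtree bounds (lo, hi): at each node, require lo < value < hi,
then recurse left with hi=value and right with lo=value.
Preorder trace (stopping at first violation):
  at node 1 with bounds (-inf, +inf): OK
  at node 31 with bounds (1, +inf): OK
  at node 11 with bounds (1, 31): OK
  at node 26 with bounds (11, 31): OK
  at node 14 with bounds (11, 26): OK
  at node 34 with bounds (26, 31): VIOLATION
Node 34 violates its bound: not (26 < 34 < 31).
Result: Not a valid BST


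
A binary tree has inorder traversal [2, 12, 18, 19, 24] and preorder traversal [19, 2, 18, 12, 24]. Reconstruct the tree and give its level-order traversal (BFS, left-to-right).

Inorder:  [2, 12, 18, 19, 24]
Preorder: [19, 2, 18, 12, 24]
Algorithm: preorder visits root first, so consume preorder in order;
for each root, split the current inorder slice at that value into
left-subtree inorder and right-subtree inorder, then recurse.
Recursive splits:
  root=19; inorder splits into left=[2, 12, 18], right=[24]
  root=2; inorder splits into left=[], right=[12, 18]
  root=18; inorder splits into left=[12], right=[]
  root=12; inorder splits into left=[], right=[]
  root=24; inorder splits into left=[], right=[]
Reconstructed level-order: [19, 2, 24, 18, 12]


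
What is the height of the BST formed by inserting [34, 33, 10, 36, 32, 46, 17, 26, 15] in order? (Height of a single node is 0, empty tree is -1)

Insertion order: [34, 33, 10, 36, 32, 46, 17, 26, 15]
Tree (level-order array): [34, 33, 36, 10, None, None, 46, None, 32, None, None, 17, None, 15, 26]
Compute height bottom-up (empty subtree = -1):
  height(15) = 1 + max(-1, -1) = 0
  height(26) = 1 + max(-1, -1) = 0
  height(17) = 1 + max(0, 0) = 1
  height(32) = 1 + max(1, -1) = 2
  height(10) = 1 + max(-1, 2) = 3
  height(33) = 1 + max(3, -1) = 4
  height(46) = 1 + max(-1, -1) = 0
  height(36) = 1 + max(-1, 0) = 1
  height(34) = 1 + max(4, 1) = 5
Height = 5


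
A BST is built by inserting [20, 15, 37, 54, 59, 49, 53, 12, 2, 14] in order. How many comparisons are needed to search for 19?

Search path for 19: 20 -> 15
Found: False
Comparisons: 2


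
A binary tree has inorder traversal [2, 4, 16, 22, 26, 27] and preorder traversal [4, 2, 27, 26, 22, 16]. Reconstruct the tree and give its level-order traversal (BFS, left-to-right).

Inorder:  [2, 4, 16, 22, 26, 27]
Preorder: [4, 2, 27, 26, 22, 16]
Algorithm: preorder visits root first, so consume preorder in order;
for each root, split the current inorder slice at that value into
left-subtree inorder and right-subtree inorder, then recurse.
Recursive splits:
  root=4; inorder splits into left=[2], right=[16, 22, 26, 27]
  root=2; inorder splits into left=[], right=[]
  root=27; inorder splits into left=[16, 22, 26], right=[]
  root=26; inorder splits into left=[16, 22], right=[]
  root=22; inorder splits into left=[16], right=[]
  root=16; inorder splits into left=[], right=[]
Reconstructed level-order: [4, 2, 27, 26, 22, 16]


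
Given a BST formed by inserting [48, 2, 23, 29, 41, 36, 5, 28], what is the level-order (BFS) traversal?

Tree insertion order: [48, 2, 23, 29, 41, 36, 5, 28]
Tree (level-order array): [48, 2, None, None, 23, 5, 29, None, None, 28, 41, None, None, 36]
BFS from the root, enqueuing left then right child of each popped node:
  queue [48] -> pop 48, enqueue [2], visited so far: [48]
  queue [2] -> pop 2, enqueue [23], visited so far: [48, 2]
  queue [23] -> pop 23, enqueue [5, 29], visited so far: [48, 2, 23]
  queue [5, 29] -> pop 5, enqueue [none], visited so far: [48, 2, 23, 5]
  queue [29] -> pop 29, enqueue [28, 41], visited so far: [48, 2, 23, 5, 29]
  queue [28, 41] -> pop 28, enqueue [none], visited so far: [48, 2, 23, 5, 29, 28]
  queue [41] -> pop 41, enqueue [36], visited so far: [48, 2, 23, 5, 29, 28, 41]
  queue [36] -> pop 36, enqueue [none], visited so far: [48, 2, 23, 5, 29, 28, 41, 36]
Result: [48, 2, 23, 5, 29, 28, 41, 36]


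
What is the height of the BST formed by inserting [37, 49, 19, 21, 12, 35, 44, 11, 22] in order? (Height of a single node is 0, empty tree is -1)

Insertion order: [37, 49, 19, 21, 12, 35, 44, 11, 22]
Tree (level-order array): [37, 19, 49, 12, 21, 44, None, 11, None, None, 35, None, None, None, None, 22]
Compute height bottom-up (empty subtree = -1):
  height(11) = 1 + max(-1, -1) = 0
  height(12) = 1 + max(0, -1) = 1
  height(22) = 1 + max(-1, -1) = 0
  height(35) = 1 + max(0, -1) = 1
  height(21) = 1 + max(-1, 1) = 2
  height(19) = 1 + max(1, 2) = 3
  height(44) = 1 + max(-1, -1) = 0
  height(49) = 1 + max(0, -1) = 1
  height(37) = 1 + max(3, 1) = 4
Height = 4


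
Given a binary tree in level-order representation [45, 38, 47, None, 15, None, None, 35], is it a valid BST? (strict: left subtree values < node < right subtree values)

Level-order array: [45, 38, 47, None, 15, None, None, 35]
Validate using subtree bounds (lo, hi): at each node, require lo < value < hi,
then recurse left with hi=value and right with lo=value.
Preorder trace (stopping at first violation):
  at node 45 with bounds (-inf, +inf): OK
  at node 38 with bounds (-inf, 45): OK
  at node 15 with bounds (38, 45): VIOLATION
Node 15 violates its bound: not (38 < 15 < 45).
Result: Not a valid BST


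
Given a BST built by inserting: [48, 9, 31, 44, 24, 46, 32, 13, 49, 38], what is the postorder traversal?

Tree insertion order: [48, 9, 31, 44, 24, 46, 32, 13, 49, 38]
Tree (level-order array): [48, 9, 49, None, 31, None, None, 24, 44, 13, None, 32, 46, None, None, None, 38]
Postorder traversal: [13, 24, 38, 32, 46, 44, 31, 9, 49, 48]


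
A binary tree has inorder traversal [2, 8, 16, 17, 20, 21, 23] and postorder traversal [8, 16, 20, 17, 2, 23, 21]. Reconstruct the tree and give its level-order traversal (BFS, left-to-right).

Inorder:   [2, 8, 16, 17, 20, 21, 23]
Postorder: [8, 16, 20, 17, 2, 23, 21]
Algorithm: postorder visits root last, so walk postorder right-to-left;
each value is the root of the current inorder slice — split it at that
value, recurse on the right subtree first, then the left.
Recursive splits:
  root=21; inorder splits into left=[2, 8, 16, 17, 20], right=[23]
  root=23; inorder splits into left=[], right=[]
  root=2; inorder splits into left=[], right=[8, 16, 17, 20]
  root=17; inorder splits into left=[8, 16], right=[20]
  root=20; inorder splits into left=[], right=[]
  root=16; inorder splits into left=[8], right=[]
  root=8; inorder splits into left=[], right=[]
Reconstructed level-order: [21, 2, 23, 17, 16, 20, 8]


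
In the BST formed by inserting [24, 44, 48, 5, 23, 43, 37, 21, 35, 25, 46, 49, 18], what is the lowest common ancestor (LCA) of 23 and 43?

Tree insertion order: [24, 44, 48, 5, 23, 43, 37, 21, 35, 25, 46, 49, 18]
Tree (level-order array): [24, 5, 44, None, 23, 43, 48, 21, None, 37, None, 46, 49, 18, None, 35, None, None, None, None, None, None, None, 25]
In a BST, the LCA of p=23, q=43 is the first node v on the
root-to-leaf path with p <= v <= q (go left if both < v, right if both > v).
Walk from root:
  at 24: 23 <= 24 <= 43, this is the LCA
LCA = 24


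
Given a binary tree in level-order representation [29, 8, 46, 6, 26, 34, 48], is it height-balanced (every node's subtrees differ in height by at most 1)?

Tree (level-order array): [29, 8, 46, 6, 26, 34, 48]
Definition: a tree is height-balanced if, at every node, |h(left) - h(right)| <= 1 (empty subtree has height -1).
Bottom-up per-node check:
  node 6: h_left=-1, h_right=-1, diff=0 [OK], height=0
  node 26: h_left=-1, h_right=-1, diff=0 [OK], height=0
  node 8: h_left=0, h_right=0, diff=0 [OK], height=1
  node 34: h_left=-1, h_right=-1, diff=0 [OK], height=0
  node 48: h_left=-1, h_right=-1, diff=0 [OK], height=0
  node 46: h_left=0, h_right=0, diff=0 [OK], height=1
  node 29: h_left=1, h_right=1, diff=0 [OK], height=2
All nodes satisfy the balance condition.
Result: Balanced


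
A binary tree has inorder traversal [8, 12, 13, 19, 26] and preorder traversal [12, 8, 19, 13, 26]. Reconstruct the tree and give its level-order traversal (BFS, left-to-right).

Inorder:  [8, 12, 13, 19, 26]
Preorder: [12, 8, 19, 13, 26]
Algorithm: preorder visits root first, so consume preorder in order;
for each root, split the current inorder slice at that value into
left-subtree inorder and right-subtree inorder, then recurse.
Recursive splits:
  root=12; inorder splits into left=[8], right=[13, 19, 26]
  root=8; inorder splits into left=[], right=[]
  root=19; inorder splits into left=[13], right=[26]
  root=13; inorder splits into left=[], right=[]
  root=26; inorder splits into left=[], right=[]
Reconstructed level-order: [12, 8, 19, 13, 26]


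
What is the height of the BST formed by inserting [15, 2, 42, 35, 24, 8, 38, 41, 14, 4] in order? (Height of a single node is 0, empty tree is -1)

Insertion order: [15, 2, 42, 35, 24, 8, 38, 41, 14, 4]
Tree (level-order array): [15, 2, 42, None, 8, 35, None, 4, 14, 24, 38, None, None, None, None, None, None, None, 41]
Compute height bottom-up (empty subtree = -1):
  height(4) = 1 + max(-1, -1) = 0
  height(14) = 1 + max(-1, -1) = 0
  height(8) = 1 + max(0, 0) = 1
  height(2) = 1 + max(-1, 1) = 2
  height(24) = 1 + max(-1, -1) = 0
  height(41) = 1 + max(-1, -1) = 0
  height(38) = 1 + max(-1, 0) = 1
  height(35) = 1 + max(0, 1) = 2
  height(42) = 1 + max(2, -1) = 3
  height(15) = 1 + max(2, 3) = 4
Height = 4


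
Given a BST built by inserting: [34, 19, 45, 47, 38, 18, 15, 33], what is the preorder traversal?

Tree insertion order: [34, 19, 45, 47, 38, 18, 15, 33]
Tree (level-order array): [34, 19, 45, 18, 33, 38, 47, 15]
Preorder traversal: [34, 19, 18, 15, 33, 45, 38, 47]


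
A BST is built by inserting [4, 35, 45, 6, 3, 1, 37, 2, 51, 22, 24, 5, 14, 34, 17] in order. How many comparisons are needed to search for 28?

Search path for 28: 4 -> 35 -> 6 -> 22 -> 24 -> 34
Found: False
Comparisons: 6


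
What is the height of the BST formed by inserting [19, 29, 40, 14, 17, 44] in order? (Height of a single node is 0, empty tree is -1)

Insertion order: [19, 29, 40, 14, 17, 44]
Tree (level-order array): [19, 14, 29, None, 17, None, 40, None, None, None, 44]
Compute height bottom-up (empty subtree = -1):
  height(17) = 1 + max(-1, -1) = 0
  height(14) = 1 + max(-1, 0) = 1
  height(44) = 1 + max(-1, -1) = 0
  height(40) = 1 + max(-1, 0) = 1
  height(29) = 1 + max(-1, 1) = 2
  height(19) = 1 + max(1, 2) = 3
Height = 3


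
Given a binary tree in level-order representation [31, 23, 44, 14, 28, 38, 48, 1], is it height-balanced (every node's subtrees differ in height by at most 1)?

Tree (level-order array): [31, 23, 44, 14, 28, 38, 48, 1]
Definition: a tree is height-balanced if, at every node, |h(left) - h(right)| <= 1 (empty subtree has height -1).
Bottom-up per-node check:
  node 1: h_left=-1, h_right=-1, diff=0 [OK], height=0
  node 14: h_left=0, h_right=-1, diff=1 [OK], height=1
  node 28: h_left=-1, h_right=-1, diff=0 [OK], height=0
  node 23: h_left=1, h_right=0, diff=1 [OK], height=2
  node 38: h_left=-1, h_right=-1, diff=0 [OK], height=0
  node 48: h_left=-1, h_right=-1, diff=0 [OK], height=0
  node 44: h_left=0, h_right=0, diff=0 [OK], height=1
  node 31: h_left=2, h_right=1, diff=1 [OK], height=3
All nodes satisfy the balance condition.
Result: Balanced


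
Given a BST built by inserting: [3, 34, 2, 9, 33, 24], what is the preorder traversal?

Tree insertion order: [3, 34, 2, 9, 33, 24]
Tree (level-order array): [3, 2, 34, None, None, 9, None, None, 33, 24]
Preorder traversal: [3, 2, 34, 9, 33, 24]


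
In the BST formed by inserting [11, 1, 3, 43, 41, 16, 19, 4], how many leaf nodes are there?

Tree built from: [11, 1, 3, 43, 41, 16, 19, 4]
Tree (level-order array): [11, 1, 43, None, 3, 41, None, None, 4, 16, None, None, None, None, 19]
Rule: A leaf has 0 children.
Per-node child counts:
  node 11: 2 child(ren)
  node 1: 1 child(ren)
  node 3: 1 child(ren)
  node 4: 0 child(ren)
  node 43: 1 child(ren)
  node 41: 1 child(ren)
  node 16: 1 child(ren)
  node 19: 0 child(ren)
Matching nodes: [4, 19]
Count of leaf nodes: 2


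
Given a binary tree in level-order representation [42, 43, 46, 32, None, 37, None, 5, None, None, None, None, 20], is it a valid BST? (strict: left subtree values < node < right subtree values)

Level-order array: [42, 43, 46, 32, None, 37, None, 5, None, None, None, None, 20]
Validate using subtree bounds (lo, hi): at each node, require lo < value < hi,
then recurse left with hi=value and right with lo=value.
Preorder trace (stopping at first violation):
  at node 42 with bounds (-inf, +inf): OK
  at node 43 with bounds (-inf, 42): VIOLATION
Node 43 violates its bound: not (-inf < 43 < 42).
Result: Not a valid BST


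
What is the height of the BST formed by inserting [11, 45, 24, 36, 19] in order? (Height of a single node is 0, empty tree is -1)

Insertion order: [11, 45, 24, 36, 19]
Tree (level-order array): [11, None, 45, 24, None, 19, 36]
Compute height bottom-up (empty subtree = -1):
  height(19) = 1 + max(-1, -1) = 0
  height(36) = 1 + max(-1, -1) = 0
  height(24) = 1 + max(0, 0) = 1
  height(45) = 1 + max(1, -1) = 2
  height(11) = 1 + max(-1, 2) = 3
Height = 3


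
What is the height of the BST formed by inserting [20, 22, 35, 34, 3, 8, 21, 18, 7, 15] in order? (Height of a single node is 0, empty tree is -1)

Insertion order: [20, 22, 35, 34, 3, 8, 21, 18, 7, 15]
Tree (level-order array): [20, 3, 22, None, 8, 21, 35, 7, 18, None, None, 34, None, None, None, 15]
Compute height bottom-up (empty subtree = -1):
  height(7) = 1 + max(-1, -1) = 0
  height(15) = 1 + max(-1, -1) = 0
  height(18) = 1 + max(0, -1) = 1
  height(8) = 1 + max(0, 1) = 2
  height(3) = 1 + max(-1, 2) = 3
  height(21) = 1 + max(-1, -1) = 0
  height(34) = 1 + max(-1, -1) = 0
  height(35) = 1 + max(0, -1) = 1
  height(22) = 1 + max(0, 1) = 2
  height(20) = 1 + max(3, 2) = 4
Height = 4


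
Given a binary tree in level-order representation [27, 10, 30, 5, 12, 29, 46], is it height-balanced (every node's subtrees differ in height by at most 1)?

Tree (level-order array): [27, 10, 30, 5, 12, 29, 46]
Definition: a tree is height-balanced if, at every node, |h(left) - h(right)| <= 1 (empty subtree has height -1).
Bottom-up per-node check:
  node 5: h_left=-1, h_right=-1, diff=0 [OK], height=0
  node 12: h_left=-1, h_right=-1, diff=0 [OK], height=0
  node 10: h_left=0, h_right=0, diff=0 [OK], height=1
  node 29: h_left=-1, h_right=-1, diff=0 [OK], height=0
  node 46: h_left=-1, h_right=-1, diff=0 [OK], height=0
  node 30: h_left=0, h_right=0, diff=0 [OK], height=1
  node 27: h_left=1, h_right=1, diff=0 [OK], height=2
All nodes satisfy the balance condition.
Result: Balanced


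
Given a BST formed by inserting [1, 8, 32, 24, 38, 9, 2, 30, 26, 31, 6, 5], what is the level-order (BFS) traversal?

Tree insertion order: [1, 8, 32, 24, 38, 9, 2, 30, 26, 31, 6, 5]
Tree (level-order array): [1, None, 8, 2, 32, None, 6, 24, 38, 5, None, 9, 30, None, None, None, None, None, None, 26, 31]
BFS from the root, enqueuing left then right child of each popped node:
  queue [1] -> pop 1, enqueue [8], visited so far: [1]
  queue [8] -> pop 8, enqueue [2, 32], visited so far: [1, 8]
  queue [2, 32] -> pop 2, enqueue [6], visited so far: [1, 8, 2]
  queue [32, 6] -> pop 32, enqueue [24, 38], visited so far: [1, 8, 2, 32]
  queue [6, 24, 38] -> pop 6, enqueue [5], visited so far: [1, 8, 2, 32, 6]
  queue [24, 38, 5] -> pop 24, enqueue [9, 30], visited so far: [1, 8, 2, 32, 6, 24]
  queue [38, 5, 9, 30] -> pop 38, enqueue [none], visited so far: [1, 8, 2, 32, 6, 24, 38]
  queue [5, 9, 30] -> pop 5, enqueue [none], visited so far: [1, 8, 2, 32, 6, 24, 38, 5]
  queue [9, 30] -> pop 9, enqueue [none], visited so far: [1, 8, 2, 32, 6, 24, 38, 5, 9]
  queue [30] -> pop 30, enqueue [26, 31], visited so far: [1, 8, 2, 32, 6, 24, 38, 5, 9, 30]
  queue [26, 31] -> pop 26, enqueue [none], visited so far: [1, 8, 2, 32, 6, 24, 38, 5, 9, 30, 26]
  queue [31] -> pop 31, enqueue [none], visited so far: [1, 8, 2, 32, 6, 24, 38, 5, 9, 30, 26, 31]
Result: [1, 8, 2, 32, 6, 24, 38, 5, 9, 30, 26, 31]


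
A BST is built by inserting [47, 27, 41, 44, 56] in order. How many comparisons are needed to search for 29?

Search path for 29: 47 -> 27 -> 41
Found: False
Comparisons: 3


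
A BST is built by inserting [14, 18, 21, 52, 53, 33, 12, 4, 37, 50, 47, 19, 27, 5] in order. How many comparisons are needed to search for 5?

Search path for 5: 14 -> 12 -> 4 -> 5
Found: True
Comparisons: 4


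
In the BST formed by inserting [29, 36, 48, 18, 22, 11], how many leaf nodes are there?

Tree built from: [29, 36, 48, 18, 22, 11]
Tree (level-order array): [29, 18, 36, 11, 22, None, 48]
Rule: A leaf has 0 children.
Per-node child counts:
  node 29: 2 child(ren)
  node 18: 2 child(ren)
  node 11: 0 child(ren)
  node 22: 0 child(ren)
  node 36: 1 child(ren)
  node 48: 0 child(ren)
Matching nodes: [11, 22, 48]
Count of leaf nodes: 3


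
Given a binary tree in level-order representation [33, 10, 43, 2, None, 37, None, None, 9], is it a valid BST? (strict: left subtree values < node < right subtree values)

Level-order array: [33, 10, 43, 2, None, 37, None, None, 9]
Validate using subtree bounds (lo, hi): at each node, require lo < value < hi,
then recurse left with hi=value and right with lo=value.
Preorder trace (stopping at first violation):
  at node 33 with bounds (-inf, +inf): OK
  at node 10 with bounds (-inf, 33): OK
  at node 2 with bounds (-inf, 10): OK
  at node 9 with bounds (2, 10): OK
  at node 43 with bounds (33, +inf): OK
  at node 37 with bounds (33, 43): OK
No violation found at any node.
Result: Valid BST


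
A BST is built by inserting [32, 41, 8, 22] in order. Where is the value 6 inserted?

Starting tree (level order): [32, 8, 41, None, 22]
Insertion path: 32 -> 8
Result: insert 6 as left child of 8
Final tree (level order): [32, 8, 41, 6, 22]


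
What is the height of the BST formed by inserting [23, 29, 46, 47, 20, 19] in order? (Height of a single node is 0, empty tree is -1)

Insertion order: [23, 29, 46, 47, 20, 19]
Tree (level-order array): [23, 20, 29, 19, None, None, 46, None, None, None, 47]
Compute height bottom-up (empty subtree = -1):
  height(19) = 1 + max(-1, -1) = 0
  height(20) = 1 + max(0, -1) = 1
  height(47) = 1 + max(-1, -1) = 0
  height(46) = 1 + max(-1, 0) = 1
  height(29) = 1 + max(-1, 1) = 2
  height(23) = 1 + max(1, 2) = 3
Height = 3


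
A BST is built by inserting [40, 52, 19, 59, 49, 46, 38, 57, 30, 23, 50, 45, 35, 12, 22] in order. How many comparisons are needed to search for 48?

Search path for 48: 40 -> 52 -> 49 -> 46
Found: False
Comparisons: 4


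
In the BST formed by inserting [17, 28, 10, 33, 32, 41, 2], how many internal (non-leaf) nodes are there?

Tree built from: [17, 28, 10, 33, 32, 41, 2]
Tree (level-order array): [17, 10, 28, 2, None, None, 33, None, None, 32, 41]
Rule: An internal node has at least one child.
Per-node child counts:
  node 17: 2 child(ren)
  node 10: 1 child(ren)
  node 2: 0 child(ren)
  node 28: 1 child(ren)
  node 33: 2 child(ren)
  node 32: 0 child(ren)
  node 41: 0 child(ren)
Matching nodes: [17, 10, 28, 33]
Count of internal (non-leaf) nodes: 4


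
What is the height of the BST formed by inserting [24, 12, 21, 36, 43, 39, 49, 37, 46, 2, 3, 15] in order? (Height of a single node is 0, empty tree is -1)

Insertion order: [24, 12, 21, 36, 43, 39, 49, 37, 46, 2, 3, 15]
Tree (level-order array): [24, 12, 36, 2, 21, None, 43, None, 3, 15, None, 39, 49, None, None, None, None, 37, None, 46]
Compute height bottom-up (empty subtree = -1):
  height(3) = 1 + max(-1, -1) = 0
  height(2) = 1 + max(-1, 0) = 1
  height(15) = 1 + max(-1, -1) = 0
  height(21) = 1 + max(0, -1) = 1
  height(12) = 1 + max(1, 1) = 2
  height(37) = 1 + max(-1, -1) = 0
  height(39) = 1 + max(0, -1) = 1
  height(46) = 1 + max(-1, -1) = 0
  height(49) = 1 + max(0, -1) = 1
  height(43) = 1 + max(1, 1) = 2
  height(36) = 1 + max(-1, 2) = 3
  height(24) = 1 + max(2, 3) = 4
Height = 4


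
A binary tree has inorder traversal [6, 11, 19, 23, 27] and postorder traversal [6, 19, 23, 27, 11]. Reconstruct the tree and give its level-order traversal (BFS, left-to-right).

Inorder:   [6, 11, 19, 23, 27]
Postorder: [6, 19, 23, 27, 11]
Algorithm: postorder visits root last, so walk postorder right-to-left;
each value is the root of the current inorder slice — split it at that
value, recurse on the right subtree first, then the left.
Recursive splits:
  root=11; inorder splits into left=[6], right=[19, 23, 27]
  root=27; inorder splits into left=[19, 23], right=[]
  root=23; inorder splits into left=[19], right=[]
  root=19; inorder splits into left=[], right=[]
  root=6; inorder splits into left=[], right=[]
Reconstructed level-order: [11, 6, 27, 23, 19]


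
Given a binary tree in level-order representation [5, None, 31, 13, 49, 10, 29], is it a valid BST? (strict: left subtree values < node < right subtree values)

Level-order array: [5, None, 31, 13, 49, 10, 29]
Validate using subtree bounds (lo, hi): at each node, require lo < value < hi,
then recurse left with hi=value and right with lo=value.
Preorder trace (stopping at first violation):
  at node 5 with bounds (-inf, +inf): OK
  at node 31 with bounds (5, +inf): OK
  at node 13 with bounds (5, 31): OK
  at node 10 with bounds (5, 13): OK
  at node 29 with bounds (13, 31): OK
  at node 49 with bounds (31, +inf): OK
No violation found at any node.
Result: Valid BST


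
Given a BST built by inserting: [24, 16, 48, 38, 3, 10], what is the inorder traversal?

Tree insertion order: [24, 16, 48, 38, 3, 10]
Tree (level-order array): [24, 16, 48, 3, None, 38, None, None, 10]
Inorder traversal: [3, 10, 16, 24, 38, 48]


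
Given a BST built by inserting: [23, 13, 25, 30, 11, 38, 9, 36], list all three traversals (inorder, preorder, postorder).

Tree insertion order: [23, 13, 25, 30, 11, 38, 9, 36]
Tree (level-order array): [23, 13, 25, 11, None, None, 30, 9, None, None, 38, None, None, 36]
Inorder (L, root, R): [9, 11, 13, 23, 25, 30, 36, 38]
Preorder (root, L, R): [23, 13, 11, 9, 25, 30, 38, 36]
Postorder (L, R, root): [9, 11, 13, 36, 38, 30, 25, 23]


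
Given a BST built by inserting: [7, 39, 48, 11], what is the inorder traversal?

Tree insertion order: [7, 39, 48, 11]
Tree (level-order array): [7, None, 39, 11, 48]
Inorder traversal: [7, 11, 39, 48]


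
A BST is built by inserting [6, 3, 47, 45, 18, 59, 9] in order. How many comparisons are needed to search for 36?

Search path for 36: 6 -> 47 -> 45 -> 18
Found: False
Comparisons: 4


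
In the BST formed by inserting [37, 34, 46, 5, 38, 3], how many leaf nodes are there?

Tree built from: [37, 34, 46, 5, 38, 3]
Tree (level-order array): [37, 34, 46, 5, None, 38, None, 3]
Rule: A leaf has 0 children.
Per-node child counts:
  node 37: 2 child(ren)
  node 34: 1 child(ren)
  node 5: 1 child(ren)
  node 3: 0 child(ren)
  node 46: 1 child(ren)
  node 38: 0 child(ren)
Matching nodes: [3, 38]
Count of leaf nodes: 2


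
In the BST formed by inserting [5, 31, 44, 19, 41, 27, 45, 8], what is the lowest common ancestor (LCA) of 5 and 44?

Tree insertion order: [5, 31, 44, 19, 41, 27, 45, 8]
Tree (level-order array): [5, None, 31, 19, 44, 8, 27, 41, 45]
In a BST, the LCA of p=5, q=44 is the first node v on the
root-to-leaf path with p <= v <= q (go left if both < v, right if both > v).
Walk from root:
  at 5: 5 <= 5 <= 44, this is the LCA
LCA = 5


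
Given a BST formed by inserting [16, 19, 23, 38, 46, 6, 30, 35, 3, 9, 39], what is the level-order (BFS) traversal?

Tree insertion order: [16, 19, 23, 38, 46, 6, 30, 35, 3, 9, 39]
Tree (level-order array): [16, 6, 19, 3, 9, None, 23, None, None, None, None, None, 38, 30, 46, None, 35, 39]
BFS from the root, enqueuing left then right child of each popped node:
  queue [16] -> pop 16, enqueue [6, 19], visited so far: [16]
  queue [6, 19] -> pop 6, enqueue [3, 9], visited so far: [16, 6]
  queue [19, 3, 9] -> pop 19, enqueue [23], visited so far: [16, 6, 19]
  queue [3, 9, 23] -> pop 3, enqueue [none], visited so far: [16, 6, 19, 3]
  queue [9, 23] -> pop 9, enqueue [none], visited so far: [16, 6, 19, 3, 9]
  queue [23] -> pop 23, enqueue [38], visited so far: [16, 6, 19, 3, 9, 23]
  queue [38] -> pop 38, enqueue [30, 46], visited so far: [16, 6, 19, 3, 9, 23, 38]
  queue [30, 46] -> pop 30, enqueue [35], visited so far: [16, 6, 19, 3, 9, 23, 38, 30]
  queue [46, 35] -> pop 46, enqueue [39], visited so far: [16, 6, 19, 3, 9, 23, 38, 30, 46]
  queue [35, 39] -> pop 35, enqueue [none], visited so far: [16, 6, 19, 3, 9, 23, 38, 30, 46, 35]
  queue [39] -> pop 39, enqueue [none], visited so far: [16, 6, 19, 3, 9, 23, 38, 30, 46, 35, 39]
Result: [16, 6, 19, 3, 9, 23, 38, 30, 46, 35, 39]


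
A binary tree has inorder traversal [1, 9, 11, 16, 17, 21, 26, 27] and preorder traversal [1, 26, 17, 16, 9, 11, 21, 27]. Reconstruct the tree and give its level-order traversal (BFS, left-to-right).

Inorder:  [1, 9, 11, 16, 17, 21, 26, 27]
Preorder: [1, 26, 17, 16, 9, 11, 21, 27]
Algorithm: preorder visits root first, so consume preorder in order;
for each root, split the current inorder slice at that value into
left-subtree inorder and right-subtree inorder, then recurse.
Recursive splits:
  root=1; inorder splits into left=[], right=[9, 11, 16, 17, 21, 26, 27]
  root=26; inorder splits into left=[9, 11, 16, 17, 21], right=[27]
  root=17; inorder splits into left=[9, 11, 16], right=[21]
  root=16; inorder splits into left=[9, 11], right=[]
  root=9; inorder splits into left=[], right=[11]
  root=11; inorder splits into left=[], right=[]
  root=21; inorder splits into left=[], right=[]
  root=27; inorder splits into left=[], right=[]
Reconstructed level-order: [1, 26, 17, 27, 16, 21, 9, 11]


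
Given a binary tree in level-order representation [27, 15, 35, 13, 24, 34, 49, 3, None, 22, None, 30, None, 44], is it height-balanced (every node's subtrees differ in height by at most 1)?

Tree (level-order array): [27, 15, 35, 13, 24, 34, 49, 3, None, 22, None, 30, None, 44]
Definition: a tree is height-balanced if, at every node, |h(left) - h(right)| <= 1 (empty subtree has height -1).
Bottom-up per-node check:
  node 3: h_left=-1, h_right=-1, diff=0 [OK], height=0
  node 13: h_left=0, h_right=-1, diff=1 [OK], height=1
  node 22: h_left=-1, h_right=-1, diff=0 [OK], height=0
  node 24: h_left=0, h_right=-1, diff=1 [OK], height=1
  node 15: h_left=1, h_right=1, diff=0 [OK], height=2
  node 30: h_left=-1, h_right=-1, diff=0 [OK], height=0
  node 34: h_left=0, h_right=-1, diff=1 [OK], height=1
  node 44: h_left=-1, h_right=-1, diff=0 [OK], height=0
  node 49: h_left=0, h_right=-1, diff=1 [OK], height=1
  node 35: h_left=1, h_right=1, diff=0 [OK], height=2
  node 27: h_left=2, h_right=2, diff=0 [OK], height=3
All nodes satisfy the balance condition.
Result: Balanced


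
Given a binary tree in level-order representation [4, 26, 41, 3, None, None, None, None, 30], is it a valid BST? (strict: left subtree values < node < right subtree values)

Level-order array: [4, 26, 41, 3, None, None, None, None, 30]
Validate using subtree bounds (lo, hi): at each node, require lo < value < hi,
then recurse left with hi=value and right with lo=value.
Preorder trace (stopping at first violation):
  at node 4 with bounds (-inf, +inf): OK
  at node 26 with bounds (-inf, 4): VIOLATION
Node 26 violates its bound: not (-inf < 26 < 4).
Result: Not a valid BST


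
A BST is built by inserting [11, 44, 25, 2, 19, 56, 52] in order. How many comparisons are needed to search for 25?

Search path for 25: 11 -> 44 -> 25
Found: True
Comparisons: 3


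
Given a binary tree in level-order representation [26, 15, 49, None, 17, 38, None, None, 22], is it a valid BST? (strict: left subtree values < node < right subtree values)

Level-order array: [26, 15, 49, None, 17, 38, None, None, 22]
Validate using subtree bounds (lo, hi): at each node, require lo < value < hi,
then recurse left with hi=value and right with lo=value.
Preorder trace (stopping at first violation):
  at node 26 with bounds (-inf, +inf): OK
  at node 15 with bounds (-inf, 26): OK
  at node 17 with bounds (15, 26): OK
  at node 22 with bounds (17, 26): OK
  at node 49 with bounds (26, +inf): OK
  at node 38 with bounds (26, 49): OK
No violation found at any node.
Result: Valid BST


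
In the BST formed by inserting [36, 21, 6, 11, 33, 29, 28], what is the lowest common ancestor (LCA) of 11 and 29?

Tree insertion order: [36, 21, 6, 11, 33, 29, 28]
Tree (level-order array): [36, 21, None, 6, 33, None, 11, 29, None, None, None, 28]
In a BST, the LCA of p=11, q=29 is the first node v on the
root-to-leaf path with p <= v <= q (go left if both < v, right if both > v).
Walk from root:
  at 36: both 11 and 29 < 36, go left
  at 21: 11 <= 21 <= 29, this is the LCA
LCA = 21


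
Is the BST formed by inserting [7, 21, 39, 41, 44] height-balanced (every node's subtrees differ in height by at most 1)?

Tree (level-order array): [7, None, 21, None, 39, None, 41, None, 44]
Definition: a tree is height-balanced if, at every node, |h(left) - h(right)| <= 1 (empty subtree has height -1).
Bottom-up per-node check:
  node 44: h_left=-1, h_right=-1, diff=0 [OK], height=0
  node 41: h_left=-1, h_right=0, diff=1 [OK], height=1
  node 39: h_left=-1, h_right=1, diff=2 [FAIL (|-1-1|=2 > 1)], height=2
  node 21: h_left=-1, h_right=2, diff=3 [FAIL (|-1-2|=3 > 1)], height=3
  node 7: h_left=-1, h_right=3, diff=4 [FAIL (|-1-3|=4 > 1)], height=4
Node 39 violates the condition: |-1 - 1| = 2 > 1.
Result: Not balanced


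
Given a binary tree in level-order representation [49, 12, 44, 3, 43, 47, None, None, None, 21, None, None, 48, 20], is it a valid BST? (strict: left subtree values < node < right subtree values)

Level-order array: [49, 12, 44, 3, 43, 47, None, None, None, 21, None, None, 48, 20]
Validate using subtree bounds (lo, hi): at each node, require lo < value < hi,
then recurse left with hi=value and right with lo=value.
Preorder trace (stopping at first violation):
  at node 49 with bounds (-inf, +inf): OK
  at node 12 with bounds (-inf, 49): OK
  at node 3 with bounds (-inf, 12): OK
  at node 43 with bounds (12, 49): OK
  at node 21 with bounds (12, 43): OK
  at node 20 with bounds (12, 21): OK
  at node 44 with bounds (49, +inf): VIOLATION
Node 44 violates its bound: not (49 < 44 < +inf).
Result: Not a valid BST


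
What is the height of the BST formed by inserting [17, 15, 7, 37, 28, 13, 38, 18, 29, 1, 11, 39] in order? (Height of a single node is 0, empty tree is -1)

Insertion order: [17, 15, 7, 37, 28, 13, 38, 18, 29, 1, 11, 39]
Tree (level-order array): [17, 15, 37, 7, None, 28, 38, 1, 13, 18, 29, None, 39, None, None, 11]
Compute height bottom-up (empty subtree = -1):
  height(1) = 1 + max(-1, -1) = 0
  height(11) = 1 + max(-1, -1) = 0
  height(13) = 1 + max(0, -1) = 1
  height(7) = 1 + max(0, 1) = 2
  height(15) = 1 + max(2, -1) = 3
  height(18) = 1 + max(-1, -1) = 0
  height(29) = 1 + max(-1, -1) = 0
  height(28) = 1 + max(0, 0) = 1
  height(39) = 1 + max(-1, -1) = 0
  height(38) = 1 + max(-1, 0) = 1
  height(37) = 1 + max(1, 1) = 2
  height(17) = 1 + max(3, 2) = 4
Height = 4


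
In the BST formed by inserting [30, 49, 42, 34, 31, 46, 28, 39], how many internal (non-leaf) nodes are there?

Tree built from: [30, 49, 42, 34, 31, 46, 28, 39]
Tree (level-order array): [30, 28, 49, None, None, 42, None, 34, 46, 31, 39]
Rule: An internal node has at least one child.
Per-node child counts:
  node 30: 2 child(ren)
  node 28: 0 child(ren)
  node 49: 1 child(ren)
  node 42: 2 child(ren)
  node 34: 2 child(ren)
  node 31: 0 child(ren)
  node 39: 0 child(ren)
  node 46: 0 child(ren)
Matching nodes: [30, 49, 42, 34]
Count of internal (non-leaf) nodes: 4


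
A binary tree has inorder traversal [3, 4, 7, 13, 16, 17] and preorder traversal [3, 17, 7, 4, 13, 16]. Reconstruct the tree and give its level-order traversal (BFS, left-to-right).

Inorder:  [3, 4, 7, 13, 16, 17]
Preorder: [3, 17, 7, 4, 13, 16]
Algorithm: preorder visits root first, so consume preorder in order;
for each root, split the current inorder slice at that value into
left-subtree inorder and right-subtree inorder, then recurse.
Recursive splits:
  root=3; inorder splits into left=[], right=[4, 7, 13, 16, 17]
  root=17; inorder splits into left=[4, 7, 13, 16], right=[]
  root=7; inorder splits into left=[4], right=[13, 16]
  root=4; inorder splits into left=[], right=[]
  root=13; inorder splits into left=[], right=[16]
  root=16; inorder splits into left=[], right=[]
Reconstructed level-order: [3, 17, 7, 4, 13, 16]


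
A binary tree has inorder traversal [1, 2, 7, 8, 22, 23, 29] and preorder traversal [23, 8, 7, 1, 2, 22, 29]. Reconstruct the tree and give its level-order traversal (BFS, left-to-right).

Inorder:  [1, 2, 7, 8, 22, 23, 29]
Preorder: [23, 8, 7, 1, 2, 22, 29]
Algorithm: preorder visits root first, so consume preorder in order;
for each root, split the current inorder slice at that value into
left-subtree inorder and right-subtree inorder, then recurse.
Recursive splits:
  root=23; inorder splits into left=[1, 2, 7, 8, 22], right=[29]
  root=8; inorder splits into left=[1, 2, 7], right=[22]
  root=7; inorder splits into left=[1, 2], right=[]
  root=1; inorder splits into left=[], right=[2]
  root=2; inorder splits into left=[], right=[]
  root=22; inorder splits into left=[], right=[]
  root=29; inorder splits into left=[], right=[]
Reconstructed level-order: [23, 8, 29, 7, 22, 1, 2]


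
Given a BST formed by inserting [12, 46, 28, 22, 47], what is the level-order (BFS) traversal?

Tree insertion order: [12, 46, 28, 22, 47]
Tree (level-order array): [12, None, 46, 28, 47, 22]
BFS from the root, enqueuing left then right child of each popped node:
  queue [12] -> pop 12, enqueue [46], visited so far: [12]
  queue [46] -> pop 46, enqueue [28, 47], visited so far: [12, 46]
  queue [28, 47] -> pop 28, enqueue [22], visited so far: [12, 46, 28]
  queue [47, 22] -> pop 47, enqueue [none], visited so far: [12, 46, 28, 47]
  queue [22] -> pop 22, enqueue [none], visited so far: [12, 46, 28, 47, 22]
Result: [12, 46, 28, 47, 22]


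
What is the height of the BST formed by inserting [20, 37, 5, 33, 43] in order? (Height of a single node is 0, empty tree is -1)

Insertion order: [20, 37, 5, 33, 43]
Tree (level-order array): [20, 5, 37, None, None, 33, 43]
Compute height bottom-up (empty subtree = -1):
  height(5) = 1 + max(-1, -1) = 0
  height(33) = 1 + max(-1, -1) = 0
  height(43) = 1 + max(-1, -1) = 0
  height(37) = 1 + max(0, 0) = 1
  height(20) = 1 + max(0, 1) = 2
Height = 2


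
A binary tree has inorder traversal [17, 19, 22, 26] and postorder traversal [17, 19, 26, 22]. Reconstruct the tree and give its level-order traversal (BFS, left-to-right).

Inorder:   [17, 19, 22, 26]
Postorder: [17, 19, 26, 22]
Algorithm: postorder visits root last, so walk postorder right-to-left;
each value is the root of the current inorder slice — split it at that
value, recurse on the right subtree first, then the left.
Recursive splits:
  root=22; inorder splits into left=[17, 19], right=[26]
  root=26; inorder splits into left=[], right=[]
  root=19; inorder splits into left=[17], right=[]
  root=17; inorder splits into left=[], right=[]
Reconstructed level-order: [22, 19, 26, 17]


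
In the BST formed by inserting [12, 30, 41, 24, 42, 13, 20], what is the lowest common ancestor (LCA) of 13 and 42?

Tree insertion order: [12, 30, 41, 24, 42, 13, 20]
Tree (level-order array): [12, None, 30, 24, 41, 13, None, None, 42, None, 20]
In a BST, the LCA of p=13, q=42 is the first node v on the
root-to-leaf path with p <= v <= q (go left if both < v, right if both > v).
Walk from root:
  at 12: both 13 and 42 > 12, go right
  at 30: 13 <= 30 <= 42, this is the LCA
LCA = 30


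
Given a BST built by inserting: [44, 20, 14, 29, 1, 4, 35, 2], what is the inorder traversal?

Tree insertion order: [44, 20, 14, 29, 1, 4, 35, 2]
Tree (level-order array): [44, 20, None, 14, 29, 1, None, None, 35, None, 4, None, None, 2]
Inorder traversal: [1, 2, 4, 14, 20, 29, 35, 44]


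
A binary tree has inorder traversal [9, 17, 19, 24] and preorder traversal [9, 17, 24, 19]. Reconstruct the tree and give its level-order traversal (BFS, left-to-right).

Inorder:  [9, 17, 19, 24]
Preorder: [9, 17, 24, 19]
Algorithm: preorder visits root first, so consume preorder in order;
for each root, split the current inorder slice at that value into
left-subtree inorder and right-subtree inorder, then recurse.
Recursive splits:
  root=9; inorder splits into left=[], right=[17, 19, 24]
  root=17; inorder splits into left=[], right=[19, 24]
  root=24; inorder splits into left=[19], right=[]
  root=19; inorder splits into left=[], right=[]
Reconstructed level-order: [9, 17, 24, 19]


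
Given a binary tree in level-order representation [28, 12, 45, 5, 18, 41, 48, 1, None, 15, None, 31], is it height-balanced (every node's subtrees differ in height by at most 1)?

Tree (level-order array): [28, 12, 45, 5, 18, 41, 48, 1, None, 15, None, 31]
Definition: a tree is height-balanced if, at every node, |h(left) - h(right)| <= 1 (empty subtree has height -1).
Bottom-up per-node check:
  node 1: h_left=-1, h_right=-1, diff=0 [OK], height=0
  node 5: h_left=0, h_right=-1, diff=1 [OK], height=1
  node 15: h_left=-1, h_right=-1, diff=0 [OK], height=0
  node 18: h_left=0, h_right=-1, diff=1 [OK], height=1
  node 12: h_left=1, h_right=1, diff=0 [OK], height=2
  node 31: h_left=-1, h_right=-1, diff=0 [OK], height=0
  node 41: h_left=0, h_right=-1, diff=1 [OK], height=1
  node 48: h_left=-1, h_right=-1, diff=0 [OK], height=0
  node 45: h_left=1, h_right=0, diff=1 [OK], height=2
  node 28: h_left=2, h_right=2, diff=0 [OK], height=3
All nodes satisfy the balance condition.
Result: Balanced


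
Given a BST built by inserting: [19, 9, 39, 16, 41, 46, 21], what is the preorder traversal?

Tree insertion order: [19, 9, 39, 16, 41, 46, 21]
Tree (level-order array): [19, 9, 39, None, 16, 21, 41, None, None, None, None, None, 46]
Preorder traversal: [19, 9, 16, 39, 21, 41, 46]


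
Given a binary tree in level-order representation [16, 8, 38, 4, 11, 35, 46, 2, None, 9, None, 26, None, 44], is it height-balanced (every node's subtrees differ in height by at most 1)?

Tree (level-order array): [16, 8, 38, 4, 11, 35, 46, 2, None, 9, None, 26, None, 44]
Definition: a tree is height-balanced if, at every node, |h(left) - h(right)| <= 1 (empty subtree has height -1).
Bottom-up per-node check:
  node 2: h_left=-1, h_right=-1, diff=0 [OK], height=0
  node 4: h_left=0, h_right=-1, diff=1 [OK], height=1
  node 9: h_left=-1, h_right=-1, diff=0 [OK], height=0
  node 11: h_left=0, h_right=-1, diff=1 [OK], height=1
  node 8: h_left=1, h_right=1, diff=0 [OK], height=2
  node 26: h_left=-1, h_right=-1, diff=0 [OK], height=0
  node 35: h_left=0, h_right=-1, diff=1 [OK], height=1
  node 44: h_left=-1, h_right=-1, diff=0 [OK], height=0
  node 46: h_left=0, h_right=-1, diff=1 [OK], height=1
  node 38: h_left=1, h_right=1, diff=0 [OK], height=2
  node 16: h_left=2, h_right=2, diff=0 [OK], height=3
All nodes satisfy the balance condition.
Result: Balanced


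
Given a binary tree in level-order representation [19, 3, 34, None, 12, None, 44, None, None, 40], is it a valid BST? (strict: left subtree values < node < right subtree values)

Level-order array: [19, 3, 34, None, 12, None, 44, None, None, 40]
Validate using subtree bounds (lo, hi): at each node, require lo < value < hi,
then recurse left with hi=value and right with lo=value.
Preorder trace (stopping at first violation):
  at node 19 with bounds (-inf, +inf): OK
  at node 3 with bounds (-inf, 19): OK
  at node 12 with bounds (3, 19): OK
  at node 34 with bounds (19, +inf): OK
  at node 44 with bounds (34, +inf): OK
  at node 40 with bounds (34, 44): OK
No violation found at any node.
Result: Valid BST
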